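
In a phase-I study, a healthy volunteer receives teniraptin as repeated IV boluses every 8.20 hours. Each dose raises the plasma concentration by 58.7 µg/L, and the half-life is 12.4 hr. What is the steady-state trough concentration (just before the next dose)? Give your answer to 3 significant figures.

101 µg/L

k = ln 2 / 12.4 = 0.05590 hr⁻¹
Fraction remaining after one interval: e^(−kτ) = e^(−0.05590 × 8.20) = 0.6323
R = 1 / (1 − 0.6323) = 2.720
Css,max = 58.7 × 2.720 = 159.6 µg/L
Css,min = Css,max × e^(−kτ) = 159.6 × 0.6323 ≈ 101 µg/L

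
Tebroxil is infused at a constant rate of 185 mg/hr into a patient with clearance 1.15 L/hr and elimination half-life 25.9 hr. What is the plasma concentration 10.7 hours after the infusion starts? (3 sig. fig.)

40.1 mg/L

Css = rate / CL = 185 / 1.15 = 160.9 mg/L
k = ln 2 / 25.9 = 0.02676 hr⁻¹
C(t) = Css (1 − e^(−kt)) = 160.9 × (1 − e^(−0.2864)) = 160.9 × 0.2490 ≈ 40.1 mg/L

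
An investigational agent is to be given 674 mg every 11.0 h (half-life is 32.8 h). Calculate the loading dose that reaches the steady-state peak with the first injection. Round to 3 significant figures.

k = ln 2 / 32.8 = 0.02113 h⁻¹
Accumulation ratio R = 1 / (1 − e^(−kτ)) = 1 / (1 − e^(−0.02113×11.0)) = 1 / (1 − 0.7926) = 4.821
Loading dose = maintenance dose × R = 674 × 4.821 ≈ 3250 mg

3250 mg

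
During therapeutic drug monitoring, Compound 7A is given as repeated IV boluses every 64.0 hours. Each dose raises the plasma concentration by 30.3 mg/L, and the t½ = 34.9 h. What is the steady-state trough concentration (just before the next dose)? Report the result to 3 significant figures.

11.8 mg/L

k = ln 2 / 34.9 = 0.01986 h⁻¹
Fraction remaining after one interval: e^(−kτ) = e^(−0.01986 × 64.0) = 0.2805
R = 1 / (1 − 0.2805) = 1.390
Css,max = 30.3 × 1.390 = 42.11 mg/L
Css,min = Css,max × e^(−kτ) = 42.11 × 0.2805 ≈ 11.8 mg/L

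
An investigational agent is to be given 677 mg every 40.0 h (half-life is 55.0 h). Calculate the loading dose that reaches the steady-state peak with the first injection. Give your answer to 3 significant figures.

1710 mg

k = ln 2 / 55.0 = 0.01260 h⁻¹
Accumulation ratio R = 1 / (1 − e^(−kτ)) = 1 / (1 − e^(−0.01260×40.0)) = 1 / (1 − 0.6040) = 2.526
Loading dose = maintenance dose × R = 677 × 2.526 ≈ 1710 mg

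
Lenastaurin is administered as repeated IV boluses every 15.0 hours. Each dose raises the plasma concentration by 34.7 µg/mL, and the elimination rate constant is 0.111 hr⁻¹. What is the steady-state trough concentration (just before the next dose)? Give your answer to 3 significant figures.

8.10 µg/mL

Fraction remaining after one interval: e^(−kτ) = e^(−0.1110 × 15.0) = 0.1892
R = 1 / (1 − 0.1892) = 1.233
Css,max = 34.7 × 1.233 = 42.80 µg/mL
Css,min = Css,max × e^(−kτ) = 42.80 × 0.1892 ≈ 8.10 µg/mL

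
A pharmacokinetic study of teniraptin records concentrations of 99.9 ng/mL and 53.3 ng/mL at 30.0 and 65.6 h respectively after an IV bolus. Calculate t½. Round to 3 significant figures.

39.3 hours

k = ln(C₁/C₂) / (t₂ − t₁) = ln(99.9/53.3) / (65.6 − 30.0)
  = 0.6282 / 35.60 = 0.01765 h⁻¹
t½ = ln 2 / k = ln 2 / 0.01765 ≈ 39.3 hours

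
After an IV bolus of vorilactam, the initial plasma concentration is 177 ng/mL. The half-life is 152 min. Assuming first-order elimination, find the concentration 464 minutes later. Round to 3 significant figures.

21.3 ng/mL

k = ln 2 / 152 = 0.004560 min⁻¹
C(t) = C₀ e^(−kt) = 177 × e^(−0.004560 × 464) = 177 × e^(−2.116) = 177 × 0.1205 ≈ 21.3 ng/mL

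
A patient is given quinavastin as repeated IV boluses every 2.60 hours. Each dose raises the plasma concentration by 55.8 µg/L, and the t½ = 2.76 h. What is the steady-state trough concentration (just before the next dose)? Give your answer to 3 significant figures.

k = ln 2 / 2.76 = 0.2511 h⁻¹
Fraction remaining after one interval: e^(−kτ) = e^(−0.2511 × 2.60) = 0.5205
R = 1 / (1 − 0.5205) = 2.086
Css,max = 55.8 × 2.086 = 116.4 µg/L
Css,min = Css,max × e^(−kτ) = 116.4 × 0.5205 ≈ 60.6 µg/L

60.6 µg/L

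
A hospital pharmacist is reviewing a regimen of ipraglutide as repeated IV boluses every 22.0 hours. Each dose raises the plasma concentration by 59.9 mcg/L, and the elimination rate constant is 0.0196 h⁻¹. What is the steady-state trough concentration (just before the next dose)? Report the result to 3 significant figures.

Fraction remaining after one interval: e^(−kτ) = e^(−0.01960 × 22.0) = 0.6497
R = 1 / (1 − 0.6497) = 2.855
Css,max = 59.9 × 2.855 = 171.0 mcg/L
Css,min = Css,max × e^(−kτ) = 171.0 × 0.6497 ≈ 111 mcg/L

111 mcg/L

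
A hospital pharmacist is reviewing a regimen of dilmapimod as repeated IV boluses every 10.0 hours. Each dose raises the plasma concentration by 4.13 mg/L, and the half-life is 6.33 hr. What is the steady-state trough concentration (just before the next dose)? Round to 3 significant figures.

2.08 mg/L

k = ln 2 / 6.33 = 0.1095 hr⁻¹
Fraction remaining after one interval: e^(−kτ) = e^(−0.1095 × 10.0) = 0.3345
R = 1 / (1 − 0.3345) = 1.503
Css,max = 4.13 × 1.503 = 6.206 mg/L
Css,min = Css,max × e^(−kτ) = 6.206 × 0.3345 ≈ 2.08 mg/L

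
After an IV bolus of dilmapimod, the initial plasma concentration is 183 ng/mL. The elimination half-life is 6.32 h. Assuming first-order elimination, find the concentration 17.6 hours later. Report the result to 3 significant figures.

26.6 ng/mL

k = ln 2 / 6.32 = 0.1097 h⁻¹
C(t) = C₀ e^(−kt) = 183 × e^(−0.1097 × 17.6) = 183 × e^(−1.930) = 183 × 0.1451 ≈ 26.6 ng/mL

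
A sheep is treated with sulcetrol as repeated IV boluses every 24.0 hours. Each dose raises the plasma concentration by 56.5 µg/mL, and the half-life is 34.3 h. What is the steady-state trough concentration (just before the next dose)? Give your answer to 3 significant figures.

90.5 µg/mL

k = ln 2 / 34.3 = 0.02021 h⁻¹
Fraction remaining after one interval: e^(−kτ) = e^(−0.02021 × 24.0) = 0.6157
R = 1 / (1 − 0.6157) = 2.602
Css,max = 56.5 × 2.602 = 147.0 µg/mL
Css,min = Css,max × e^(−kτ) = 147.0 × 0.6157 ≈ 90.5 µg/mL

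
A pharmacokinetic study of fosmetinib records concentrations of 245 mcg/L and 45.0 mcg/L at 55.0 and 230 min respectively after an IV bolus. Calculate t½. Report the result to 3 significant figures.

k = ln(C₁/C₂) / (t₂ − t₁) = ln(245/45.0) / (230 − 55.0)
  = 1.695 / 175.0 = 0.009683 min⁻¹
t½ = ln 2 / k = ln 2 / 0.009683 ≈ 71.6 minutes

71.6 minutes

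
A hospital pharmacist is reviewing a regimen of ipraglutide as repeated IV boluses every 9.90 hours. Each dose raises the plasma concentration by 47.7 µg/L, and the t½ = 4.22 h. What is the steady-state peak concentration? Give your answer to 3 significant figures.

k = ln 2 / 4.22 = 0.1643 h⁻¹
Fraction remaining after one interval: e^(−kτ) = e^(−0.1643 × 9.90) = 0.1967
R = 1 / (1 − 0.1967) = 1.245
Css,max = 47.7 × 1.245 ≈ 59.4 µg/L

59.4 µg/L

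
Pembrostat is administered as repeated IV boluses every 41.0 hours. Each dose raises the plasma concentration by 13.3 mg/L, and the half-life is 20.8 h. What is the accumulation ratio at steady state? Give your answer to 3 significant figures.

1.34

k = ln 2 / 20.8 = 0.03332 h⁻¹
Fraction remaining after one interval: e^(−kτ) = e^(−0.03332 × 41.0) = 0.2550
R = 1 / (1 − 0.2550) = 1 / 0.7450 ≈ 1.34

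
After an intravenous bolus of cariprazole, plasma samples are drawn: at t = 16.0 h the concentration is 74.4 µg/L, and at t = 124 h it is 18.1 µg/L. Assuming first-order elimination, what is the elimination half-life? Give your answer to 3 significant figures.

k = ln(C₁/C₂) / (t₂ − t₁) = ln(74.4/18.1) / (124 − 16.0)
  = 1.414 / 108.0 = 0.01309 h⁻¹
t½ = ln 2 / k = ln 2 / 0.01309 ≈ 53.0 hours

53.0 hours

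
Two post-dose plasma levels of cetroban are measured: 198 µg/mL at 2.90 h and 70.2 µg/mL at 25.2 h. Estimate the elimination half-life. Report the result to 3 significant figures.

14.9 hours

k = ln(C₁/C₂) / (t₂ − t₁) = ln(198/70.2) / (25.2 − 2.90)
  = 1.037 / 22.30 = 0.04650 h⁻¹
t½ = ln 2 / k = ln 2 / 0.04650 ≈ 14.9 hours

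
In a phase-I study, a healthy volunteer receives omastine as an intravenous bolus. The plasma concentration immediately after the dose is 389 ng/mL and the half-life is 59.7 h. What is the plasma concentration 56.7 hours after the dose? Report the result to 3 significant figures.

201 ng/mL

k = ln 2 / 59.7 = 0.01161 h⁻¹
56.7 h is 0.9497 half-lives, so C = 389 × (1/2)^0.9497 = 389 × 0.5177 ≈ 201 ng/mL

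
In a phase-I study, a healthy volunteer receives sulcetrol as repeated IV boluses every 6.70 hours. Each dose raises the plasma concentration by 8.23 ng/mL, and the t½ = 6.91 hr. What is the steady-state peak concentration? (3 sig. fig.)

16.8 ng/mL

k = ln 2 / 6.91 = 0.1003 hr⁻¹
Fraction remaining after one interval: e^(−kτ) = e^(−0.1003 × 6.70) = 0.5106
R = 1 / (1 − 0.5106) = 2.044
Css,max = 8.23 × 2.044 ≈ 16.8 ng/mL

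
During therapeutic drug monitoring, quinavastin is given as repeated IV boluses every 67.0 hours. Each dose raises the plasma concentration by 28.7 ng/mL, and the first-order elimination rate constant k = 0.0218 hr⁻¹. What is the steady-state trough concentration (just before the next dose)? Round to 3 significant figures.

Fraction remaining after one interval: e^(−kτ) = e^(−0.02180 × 67.0) = 0.2321
R = 1 / (1 − 0.2321) = 1.302
Css,max = 28.7 × 1.302 = 37.37 ng/mL
Css,min = Css,max × e^(−kτ) = 37.37 × 0.2321 ≈ 8.67 ng/mL

8.67 ng/mL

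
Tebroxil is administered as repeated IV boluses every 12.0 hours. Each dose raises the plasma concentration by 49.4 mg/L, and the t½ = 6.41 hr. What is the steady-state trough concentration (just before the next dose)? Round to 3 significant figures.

k = ln 2 / 6.41 = 0.1081 hr⁻¹
Fraction remaining after one interval: e^(−kτ) = e^(−0.1081 × 12.0) = 0.2732
R = 1 / (1 − 0.2732) = 1.376
Css,max = 49.4 × 1.376 = 67.97 mg/L
Css,min = Css,max × e^(−kτ) = 67.97 × 0.2732 ≈ 18.6 mg/L

18.6 mg/L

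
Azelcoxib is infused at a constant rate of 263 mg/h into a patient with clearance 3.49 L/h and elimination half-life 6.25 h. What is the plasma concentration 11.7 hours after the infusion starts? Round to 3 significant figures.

54.8 mg/L

Css = rate / CL = 263 / 3.49 = 75.36 mg/L
k = ln 2 / 6.25 = 0.1109 h⁻¹
C(t) = Css (1 − e^(−kt)) = 75.36 × (1 − e^(−1.298)) = 75.36 × 0.7268 ≈ 54.8 mg/L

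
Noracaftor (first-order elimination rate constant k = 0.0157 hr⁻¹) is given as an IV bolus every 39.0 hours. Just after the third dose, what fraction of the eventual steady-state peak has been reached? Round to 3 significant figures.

f_n = 1 − e^(−nkτ) = 1 − e^(−3 × 0.01570 × 39.0) = 1 − e^(−1.837) = 1 − 0.1593 ≈ 0.841

0.841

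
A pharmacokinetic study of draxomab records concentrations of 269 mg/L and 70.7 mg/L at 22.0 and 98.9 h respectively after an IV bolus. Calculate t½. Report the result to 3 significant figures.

k = ln(C₁/C₂) / (t₂ − t₁) = ln(269/70.7) / (98.9 − 22.0)
  = 1.336 / 76.90 = 0.01738 h⁻¹
t½ = ln 2 / k = ln 2 / 0.01738 ≈ 39.9 hours

39.9 hours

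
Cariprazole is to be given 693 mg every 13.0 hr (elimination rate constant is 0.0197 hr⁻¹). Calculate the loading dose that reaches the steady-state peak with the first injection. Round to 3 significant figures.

Accumulation ratio R = 1 / (1 − e^(−kτ)) = 1 / (1 − e^(−0.01970×13.0)) = 1 / (1 − 0.7741) = 4.426
Loading dose = maintenance dose × R = 693 × 4.426 ≈ 3070 mg

3070 mg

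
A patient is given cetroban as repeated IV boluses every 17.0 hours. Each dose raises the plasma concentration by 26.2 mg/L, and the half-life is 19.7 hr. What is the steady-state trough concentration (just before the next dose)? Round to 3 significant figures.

k = ln 2 / 19.7 = 0.03519 hr⁻¹
Fraction remaining after one interval: e^(−kτ) = e^(−0.03519 × 17.0) = 0.5498
R = 1 / (1 − 0.5498) = 2.221
Css,max = 26.2 × 2.221 = 58.20 mg/L
Css,min = Css,max × e^(−kτ) = 58.20 × 0.5498 ≈ 32.0 mg/L

32.0 mg/L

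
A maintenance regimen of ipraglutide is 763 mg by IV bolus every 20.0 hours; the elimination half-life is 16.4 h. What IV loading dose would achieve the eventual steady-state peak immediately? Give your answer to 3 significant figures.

k = ln 2 / 16.4 = 0.04227 h⁻¹
Accumulation ratio R = 1 / (1 − e^(−kτ)) = 1 / (1 − e^(−0.04227×20.0)) = 1 / (1 − 0.4294) = 1.753
Loading dose = maintenance dose × R = 763 × 1.753 ≈ 1340 mg

1340 mg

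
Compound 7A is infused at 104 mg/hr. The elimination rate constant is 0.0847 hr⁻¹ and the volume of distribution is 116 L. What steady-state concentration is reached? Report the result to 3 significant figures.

CL = k · V = 0.0847 × 116 = 9.825 L/hr
Css = rate / CL = 104 / 9.825 ≈ 10.6 mg/L

10.6 mg/L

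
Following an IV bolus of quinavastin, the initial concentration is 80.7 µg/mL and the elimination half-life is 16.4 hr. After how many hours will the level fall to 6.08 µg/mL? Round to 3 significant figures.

k = ln 2 / 16.4 = 0.04227 hr⁻¹
C(t) = C₀ e^(−kt)  ⇒  t = ln(C₀/C) / k
t = ln(80.7/6.08) / 0.04227 = 2.586 / 0.04227 ≈ 61.2 hours

61.2 hours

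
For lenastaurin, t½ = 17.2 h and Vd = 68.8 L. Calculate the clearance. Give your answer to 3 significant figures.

k = ln 2 / t½ = ln 2 / 17.2 = 0.04030 h⁻¹
CL = k · V = 0.04030 × 68.8 ≈ 2.77 L/h

2.77 L/h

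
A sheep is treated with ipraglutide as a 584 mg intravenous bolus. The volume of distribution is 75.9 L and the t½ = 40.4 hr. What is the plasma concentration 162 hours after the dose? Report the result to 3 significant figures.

0.478 µg/mL

C₀ = dose / V = 584 / 75.9 = 7.694 µg/mL
k = ln 2 / 40.4 = 0.01716 hr⁻¹
C(t) = C₀ e^(−kt) = 7.694 × e^(−0.01716 × 162) = 7.694 × e^(−2.779) = 7.694 × 0.06207 ≈ 0.478 µg/mL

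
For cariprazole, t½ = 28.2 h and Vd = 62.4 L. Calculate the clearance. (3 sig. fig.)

k = ln 2 / t½ = ln 2 / 28.2 = 0.02458 h⁻¹
CL = k · V = 0.02458 × 62.4 ≈ 1.53 L/h

1.53 L/h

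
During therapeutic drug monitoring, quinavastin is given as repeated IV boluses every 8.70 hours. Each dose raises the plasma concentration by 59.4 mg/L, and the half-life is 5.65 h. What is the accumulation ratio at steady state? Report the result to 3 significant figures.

1.52

k = ln 2 / 5.65 = 0.1227 h⁻¹
Fraction remaining after one interval: e^(−kτ) = e^(−0.1227 × 8.70) = 0.3439
R = 1 / (1 − 0.3439) = 1 / 0.6561 ≈ 1.52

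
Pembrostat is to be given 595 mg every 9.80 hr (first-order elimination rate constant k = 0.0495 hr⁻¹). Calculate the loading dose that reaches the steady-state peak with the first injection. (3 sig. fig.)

Accumulation ratio R = 1 / (1 − e^(−kτ)) = 1 / (1 − e^(−0.04950×9.80)) = 1 / (1 − 0.6156) = 2.602
Loading dose = maintenance dose × R = 595 × 2.602 ≈ 1550 mg

1550 mg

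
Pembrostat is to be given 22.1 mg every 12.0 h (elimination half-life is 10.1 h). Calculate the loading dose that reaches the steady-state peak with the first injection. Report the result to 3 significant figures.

39.4 mg

k = ln 2 / 10.1 = 0.06863 h⁻¹
Accumulation ratio R = 1 / (1 − e^(−kτ)) = 1 / (1 − e^(−0.06863×12.0)) = 1 / (1 − 0.4389) = 1.782
Loading dose = maintenance dose × R = 22.1 × 1.782 ≈ 39.4 mg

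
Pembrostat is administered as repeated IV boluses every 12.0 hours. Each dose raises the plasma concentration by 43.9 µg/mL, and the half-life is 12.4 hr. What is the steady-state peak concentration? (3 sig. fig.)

k = ln 2 / 12.4 = 0.05590 hr⁻¹
Fraction remaining after one interval: e^(−kτ) = e^(−0.05590 × 12.0) = 0.5113
R = 1 / (1 − 0.5113) = 2.046
Css,max = 43.9 × 2.046 ≈ 89.8 µg/mL

89.8 µg/mL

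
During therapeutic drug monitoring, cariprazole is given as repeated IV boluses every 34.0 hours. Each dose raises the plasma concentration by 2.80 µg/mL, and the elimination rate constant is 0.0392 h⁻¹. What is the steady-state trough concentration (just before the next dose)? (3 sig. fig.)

1.00 µg/mL

Fraction remaining after one interval: e^(−kτ) = e^(−0.03920 × 34.0) = 0.2637
R = 1 / (1 − 0.2637) = 1.358
Css,max = 2.80 × 1.358 = 3.803 µg/mL
Css,min = Css,max × e^(−kτ) = 3.803 × 0.2637 ≈ 1.00 µg/mL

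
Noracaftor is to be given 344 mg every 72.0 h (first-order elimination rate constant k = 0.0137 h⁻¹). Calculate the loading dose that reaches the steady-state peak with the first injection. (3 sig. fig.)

Accumulation ratio R = 1 / (1 − e^(−kτ)) = 1 / (1 − e^(−0.01370×72.0)) = 1 / (1 − 0.3729) = 1.595
Loading dose = maintenance dose × R = 344 × 1.595 ≈ 549 mg

549 mg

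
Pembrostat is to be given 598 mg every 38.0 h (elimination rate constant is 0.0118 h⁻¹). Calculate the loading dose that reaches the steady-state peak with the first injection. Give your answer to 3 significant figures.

Accumulation ratio R = 1 / (1 − e^(−kτ)) = 1 / (1 − e^(−0.01180×38.0)) = 1 / (1 − 0.6386) = 2.767
Loading dose = maintenance dose × R = 598 × 2.767 ≈ 1650 mg

1650 mg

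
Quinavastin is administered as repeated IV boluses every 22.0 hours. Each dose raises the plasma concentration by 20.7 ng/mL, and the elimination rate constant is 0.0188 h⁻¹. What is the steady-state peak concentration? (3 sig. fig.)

Fraction remaining after one interval: e^(−kτ) = e^(−0.01880 × 22.0) = 0.6613
R = 1 / (1 − 0.6613) = 2.952
Css,max = 20.7 × 2.952 ≈ 61.1 ng/mL

61.1 ng/mL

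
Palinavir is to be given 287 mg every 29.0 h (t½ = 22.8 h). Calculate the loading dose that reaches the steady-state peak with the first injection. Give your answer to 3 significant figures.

k = ln 2 / 22.8 = 0.03040 h⁻¹
Accumulation ratio R = 1 / (1 − e^(−kτ)) = 1 / (1 − e^(−0.03040×29.0)) = 1 / (1 − 0.4141) = 1.707
Loading dose = maintenance dose × R = 287 × 1.707 ≈ 490 mg

490 mg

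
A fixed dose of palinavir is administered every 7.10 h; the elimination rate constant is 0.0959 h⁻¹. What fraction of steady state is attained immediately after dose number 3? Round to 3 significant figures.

f_n = 1 − e^(−nkτ) = 1 − e^(−3 × 0.09590 × 7.10) = 1 − e^(−2.043) = 1 − 0.1297 ≈ 0.870

0.870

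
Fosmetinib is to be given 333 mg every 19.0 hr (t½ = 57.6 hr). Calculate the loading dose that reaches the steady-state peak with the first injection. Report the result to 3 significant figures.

k = ln 2 / 57.6 = 0.01203 hr⁻¹
Accumulation ratio R = 1 / (1 − e^(−kτ)) = 1 / (1 − e^(−0.01203×19.0)) = 1 / (1 − 0.7956) = 4.893
Loading dose = maintenance dose × R = 333 × 4.893 ≈ 1630 mg

1630 mg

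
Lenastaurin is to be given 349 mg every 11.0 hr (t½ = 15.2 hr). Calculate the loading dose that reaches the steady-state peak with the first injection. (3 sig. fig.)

k = ln 2 / 15.2 = 0.04560 hr⁻¹
Accumulation ratio R = 1 / (1 − e^(−kτ)) = 1 / (1 − e^(−0.04560×11.0)) = 1 / (1 − 0.6055) = 2.535
Loading dose = maintenance dose × R = 349 × 2.535 ≈ 885 mg

885 mg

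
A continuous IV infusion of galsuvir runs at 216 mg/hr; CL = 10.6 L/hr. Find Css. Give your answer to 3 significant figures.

Css = infusion rate / CL = 216 / 10.6 ≈ 20.4 mg/L

20.4 mg/L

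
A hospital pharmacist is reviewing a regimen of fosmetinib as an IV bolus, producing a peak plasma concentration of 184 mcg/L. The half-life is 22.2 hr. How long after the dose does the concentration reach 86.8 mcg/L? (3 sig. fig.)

k = ln 2 / 22.2 = 0.03122 hr⁻¹
C(t) = C₀ e^(−kt)  ⇒  t = ln(C₀/C) / k
t = ln(184/86.8) / 0.03122 = 0.7513 / 0.03122 ≈ 24.1 hours

24.1 hours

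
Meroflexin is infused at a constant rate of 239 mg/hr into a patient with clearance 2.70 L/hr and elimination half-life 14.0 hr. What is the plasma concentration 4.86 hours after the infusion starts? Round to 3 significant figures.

18.9 µg/mL

Css = rate / CL = 239 / 2.70 = 88.52 µg/mL
k = ln 2 / 14.0 = 0.04951 hr⁻¹
C(t) = Css (1 − e^(−kt)) = 88.52 × (1 − e^(−0.2406)) = 88.52 × 0.2139 ≈ 18.9 µg/mL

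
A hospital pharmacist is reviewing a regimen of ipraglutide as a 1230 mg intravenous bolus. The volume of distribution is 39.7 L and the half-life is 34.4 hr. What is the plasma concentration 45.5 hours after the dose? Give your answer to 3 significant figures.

C₀ = dose / V = 1230 / 39.7 = 30.98 mg/L
k = ln 2 / 34.4 = 0.02015 hr⁻¹
C(t) = C₀ e^(−kt) = 30.98 × e^(−0.02015 × 45.5) = 30.98 × e^(−0.9168) = 30.98 × 0.3998 ≈ 12.4 mg/L

12.4 mg/L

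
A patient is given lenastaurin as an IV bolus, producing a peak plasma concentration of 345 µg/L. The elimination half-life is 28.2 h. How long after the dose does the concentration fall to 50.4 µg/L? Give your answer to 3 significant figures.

78.3 hours

k = ln 2 / 28.2 = 0.02458 h⁻¹
C(t) = C₀ e^(−kt)  ⇒  t = ln(C₀/C) / k
t = ln(345/50.4) / 0.02458 = 1.924 / 0.02458 ≈ 78.3 hours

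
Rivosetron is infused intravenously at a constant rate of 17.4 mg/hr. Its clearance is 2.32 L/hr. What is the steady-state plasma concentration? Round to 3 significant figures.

Css = infusion rate / CL = 17.4 / 2.32 ≈ 7.50 mg/L

7.50 mg/L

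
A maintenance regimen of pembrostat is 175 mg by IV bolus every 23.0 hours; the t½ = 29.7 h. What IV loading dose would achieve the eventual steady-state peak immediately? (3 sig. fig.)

421 mg

k = ln 2 / 29.7 = 0.02334 h⁻¹
Accumulation ratio R = 1 / (1 − e^(−kτ)) = 1 / (1 − e^(−0.02334×23.0)) = 1 / (1 − 0.5846) = 2.407
Loading dose = maintenance dose × R = 175 × 2.407 ≈ 421 mg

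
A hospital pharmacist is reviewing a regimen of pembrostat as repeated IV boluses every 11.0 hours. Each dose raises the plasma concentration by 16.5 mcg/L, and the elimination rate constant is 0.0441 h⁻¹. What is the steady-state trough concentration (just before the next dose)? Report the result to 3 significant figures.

26.4 mcg/L

Fraction remaining after one interval: e^(−kτ) = e^(−0.04410 × 11.0) = 0.6156
R = 1 / (1 − 0.6156) = 2.602
Css,max = 16.5 × 2.602 = 42.93 mcg/L
Css,min = Css,max × e^(−kτ) = 42.93 × 0.6156 ≈ 26.4 mcg/L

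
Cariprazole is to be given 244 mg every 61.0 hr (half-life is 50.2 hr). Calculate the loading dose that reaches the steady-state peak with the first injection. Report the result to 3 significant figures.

429 mg

k = ln 2 / 50.2 = 0.01381 hr⁻¹
Accumulation ratio R = 1 / (1 − e^(−kτ)) = 1 / (1 − e^(−0.01381×61.0)) = 1 / (1 − 0.4307) = 1.757
Loading dose = maintenance dose × R = 244 × 1.757 ≈ 429 mg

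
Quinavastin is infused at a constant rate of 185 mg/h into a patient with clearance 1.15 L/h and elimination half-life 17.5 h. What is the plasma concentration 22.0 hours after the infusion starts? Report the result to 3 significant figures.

Css = rate / CL = 185 / 1.15 = 160.9 mg/L
k = ln 2 / 17.5 = 0.03961 h⁻¹
C(t) = Css (1 − e^(−kt)) = 160.9 × (1 − e^(−0.8714)) = 160.9 × 0.5816 ≈ 93.6 mg/L

93.6 mg/L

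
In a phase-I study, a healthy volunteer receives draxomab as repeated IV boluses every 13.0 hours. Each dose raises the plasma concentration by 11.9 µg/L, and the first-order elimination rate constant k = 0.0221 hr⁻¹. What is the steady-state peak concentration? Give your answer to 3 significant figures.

47.7 µg/L

Fraction remaining after one interval: e^(−kτ) = e^(−0.02210 × 13.0) = 0.7503
R = 1 / (1 − 0.7503) = 4.005
Css,max = 11.9 × 4.005 ≈ 47.7 µg/L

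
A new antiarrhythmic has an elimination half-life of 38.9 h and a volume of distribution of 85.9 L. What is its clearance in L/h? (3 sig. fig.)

1.53 L/h

k = ln 2 / t½ = ln 2 / 38.9 = 0.01782 h⁻¹
CL = k · V = 0.01782 × 85.9 ≈ 1.53 L/h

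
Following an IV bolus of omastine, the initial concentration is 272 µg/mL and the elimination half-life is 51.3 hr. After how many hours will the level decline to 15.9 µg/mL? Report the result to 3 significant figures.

k = ln 2 / 51.3 = 0.01351 hr⁻¹
C(t) = C₀ e^(−kt)  ⇒  t = ln(C₀/C) / k
t = ln(272/15.9) / 0.01351 = 2.839 / 0.01351 ≈ 210 hours

210 hours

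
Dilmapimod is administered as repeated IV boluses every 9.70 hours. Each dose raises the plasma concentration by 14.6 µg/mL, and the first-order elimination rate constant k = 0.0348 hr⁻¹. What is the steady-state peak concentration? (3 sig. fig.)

51.0 µg/mL

Fraction remaining after one interval: e^(−kτ) = e^(−0.03480 × 9.70) = 0.7135
R = 1 / (1 − 0.7135) = 3.491
Css,max = 14.6 × 3.491 ≈ 51.0 µg/mL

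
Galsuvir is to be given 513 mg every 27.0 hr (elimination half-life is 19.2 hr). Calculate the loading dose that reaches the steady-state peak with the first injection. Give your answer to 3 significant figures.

824 mg

k = ln 2 / 19.2 = 0.03610 hr⁻¹
Accumulation ratio R = 1 / (1 − e^(−kτ)) = 1 / (1 − e^(−0.03610×27.0)) = 1 / (1 − 0.3773) = 1.606
Loading dose = maintenance dose × R = 513 × 1.606 ≈ 824 mg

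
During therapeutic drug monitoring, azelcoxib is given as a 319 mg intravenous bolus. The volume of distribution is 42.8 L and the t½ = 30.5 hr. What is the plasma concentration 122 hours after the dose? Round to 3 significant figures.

0.466 mg/L

C₀ = dose / V = 319 / 42.8 = 7.453 mg/L
k = ln 2 / 30.5 = 0.02273 hr⁻¹
C(t) = C₀ e^(−kt) = 7.453 × e^(−0.02273 × 122) = 7.453 × e^(−2.773) = 7.453 × 0.06250 ≈ 0.466 mg/L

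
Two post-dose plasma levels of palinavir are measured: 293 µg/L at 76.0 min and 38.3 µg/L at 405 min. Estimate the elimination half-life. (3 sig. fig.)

112 minutes

k = ln(C₁/C₂) / (t₂ − t₁) = ln(293/38.3) / (405 − 76.0)
  = 2.035 / 329.0 = 0.006185 min⁻¹
t½ = ln 2 / k = ln 2 / 0.006185 ≈ 112 minutes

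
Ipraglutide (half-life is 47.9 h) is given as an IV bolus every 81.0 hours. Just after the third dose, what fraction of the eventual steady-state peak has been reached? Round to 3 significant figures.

k = ln 2 / 47.9 = 0.01447 h⁻¹
f_n = 1 − e^(−nkτ) = 1 − e^(−3 × 0.01447 × 81.0) = 1 − e^(−3.516) = 1 − 0.02971 ≈ 0.970

0.970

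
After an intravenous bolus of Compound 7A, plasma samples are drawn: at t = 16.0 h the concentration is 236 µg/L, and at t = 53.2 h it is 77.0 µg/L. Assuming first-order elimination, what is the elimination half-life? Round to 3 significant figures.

k = ln(C₁/C₂) / (t₂ − t₁) = ln(236/77.0) / (53.2 − 16.0)
  = 1.120 / 37.20 = 0.03011 h⁻¹
t½ = ln 2 / k = ln 2 / 0.03011 ≈ 23.0 hours

23.0 hours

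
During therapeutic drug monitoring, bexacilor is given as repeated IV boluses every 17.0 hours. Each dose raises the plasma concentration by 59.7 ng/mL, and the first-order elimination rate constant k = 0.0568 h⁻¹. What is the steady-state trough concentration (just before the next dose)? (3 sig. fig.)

Fraction remaining after one interval: e^(−kτ) = e^(−0.05680 × 17.0) = 0.3808
R = 1 / (1 − 0.3808) = 1.615
Css,max = 59.7 × 1.615 = 96.41 ng/mL
Css,min = Css,max × e^(−kτ) = 96.41 × 0.3808 ≈ 36.7 ng/mL

36.7 ng/mL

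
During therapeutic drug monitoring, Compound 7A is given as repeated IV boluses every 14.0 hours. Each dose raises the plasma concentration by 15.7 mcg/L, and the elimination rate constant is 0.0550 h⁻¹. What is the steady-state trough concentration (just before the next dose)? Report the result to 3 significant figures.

Fraction remaining after one interval: e^(−kτ) = e^(−0.05500 × 14.0) = 0.4630
R = 1 / (1 − 0.4630) = 1.862
Css,max = 15.7 × 1.862 = 29.24 mcg/L
Css,min = Css,max × e^(−kτ) = 29.24 × 0.4630 ≈ 13.5 mcg/L

13.5 mcg/L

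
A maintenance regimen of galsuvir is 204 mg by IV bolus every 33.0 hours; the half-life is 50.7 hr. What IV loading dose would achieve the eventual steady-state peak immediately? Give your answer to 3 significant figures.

562 mg

k = ln 2 / 50.7 = 0.01367 hr⁻¹
Accumulation ratio R = 1 / (1 − e^(−kτ)) = 1 / (1 − e^(−0.01367×33.0)) = 1 / (1 − 0.6369) = 2.754
Loading dose = maintenance dose × R = 204 × 2.754 ≈ 562 mg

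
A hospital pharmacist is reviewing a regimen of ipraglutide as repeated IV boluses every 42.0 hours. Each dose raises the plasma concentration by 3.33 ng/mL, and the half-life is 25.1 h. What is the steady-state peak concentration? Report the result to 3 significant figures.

k = ln 2 / 25.1 = 0.02762 h⁻¹
Fraction remaining after one interval: e^(−kτ) = e^(−0.02762 × 42.0) = 0.3135
R = 1 / (1 − 0.3135) = 1.457
Css,max = 3.33 × 1.457 ≈ 4.85 ng/mL

4.85 ng/mL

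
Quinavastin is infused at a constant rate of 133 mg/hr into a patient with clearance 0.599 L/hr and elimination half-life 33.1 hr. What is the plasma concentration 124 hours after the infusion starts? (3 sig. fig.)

Css = rate / CL = 133 / 0.599 = 222.0 µg/mL
k = ln 2 / 33.1 = 0.02094 hr⁻¹
C(t) = Css (1 − e^(−kt)) = 222.0 × (1 − e^(−2.597)) = 222.0 × 0.9255 ≈ 205 µg/mL

205 µg/mL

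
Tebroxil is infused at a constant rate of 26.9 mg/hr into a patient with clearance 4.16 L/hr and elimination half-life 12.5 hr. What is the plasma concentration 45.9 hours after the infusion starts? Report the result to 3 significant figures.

5.96 mg/L

Css = rate / CL = 26.9 / 4.16 = 6.466 mg/L
k = ln 2 / 12.5 = 0.05545 hr⁻¹
C(t) = Css (1 − e^(−kt)) = 6.466 × (1 − e^(−2.545)) = 6.466 × 0.9215 ≈ 5.96 mg/L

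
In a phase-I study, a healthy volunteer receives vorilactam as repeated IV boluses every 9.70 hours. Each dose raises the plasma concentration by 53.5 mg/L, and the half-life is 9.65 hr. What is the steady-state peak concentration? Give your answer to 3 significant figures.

k = ln 2 / 9.65 = 0.07183 hr⁻¹
Fraction remaining after one interval: e^(−kτ) = e^(−0.07183 × 9.70) = 0.4982
R = 1 / (1 − 0.4982) = 1.993
Css,max = 53.5 × 1.993 ≈ 107 mg/L

107 mg/L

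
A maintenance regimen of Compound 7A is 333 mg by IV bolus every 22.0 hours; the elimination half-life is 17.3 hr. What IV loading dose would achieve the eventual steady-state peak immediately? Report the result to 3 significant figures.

k = ln 2 / 17.3 = 0.04007 hr⁻¹
Accumulation ratio R = 1 / (1 − e^(−kτ)) = 1 / (1 − e^(−0.04007×22.0)) = 1 / (1 − 0.4142) = 1.707
Loading dose = maintenance dose × R = 333 × 1.707 ≈ 568 mg

568 mg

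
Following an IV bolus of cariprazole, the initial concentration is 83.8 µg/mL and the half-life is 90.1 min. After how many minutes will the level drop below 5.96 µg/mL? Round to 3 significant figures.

344 minutes

k = ln 2 / 90.1 = 0.007693 min⁻¹
C(t) = C₀ e^(−kt)  ⇒  t = ln(C₀/C) / k
t = ln(83.8/5.96) / 0.007693 = 2.643 / 0.007693 ≈ 344 minutes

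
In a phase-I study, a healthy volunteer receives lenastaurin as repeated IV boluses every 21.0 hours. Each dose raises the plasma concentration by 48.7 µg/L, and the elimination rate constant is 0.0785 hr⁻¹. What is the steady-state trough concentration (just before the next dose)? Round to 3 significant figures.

11.6 µg/L

Fraction remaining after one interval: e^(−kτ) = e^(−0.07850 × 21.0) = 0.1923
R = 1 / (1 − 0.1923) = 1.238
Css,max = 48.7 × 1.238 = 60.30 µg/L
Css,min = Css,max × e^(−kτ) = 60.30 × 0.1923 ≈ 11.6 µg/L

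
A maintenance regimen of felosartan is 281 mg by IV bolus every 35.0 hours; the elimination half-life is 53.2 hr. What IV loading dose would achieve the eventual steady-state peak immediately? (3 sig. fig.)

767 mg

k = ln 2 / 53.2 = 0.01303 hr⁻¹
Accumulation ratio R = 1 / (1 − e^(−kτ)) = 1 / (1 − e^(−0.01303×35.0)) = 1 / (1 − 0.6338) = 2.731
Loading dose = maintenance dose × R = 281 × 2.731 ≈ 767 mg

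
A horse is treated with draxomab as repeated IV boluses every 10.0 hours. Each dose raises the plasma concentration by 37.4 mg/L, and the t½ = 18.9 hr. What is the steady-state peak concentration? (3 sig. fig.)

122 mg/L

k = ln 2 / 18.9 = 0.03667 hr⁻¹
Fraction remaining after one interval: e^(−kτ) = e^(−0.03667 × 10.0) = 0.6930
R = 1 / (1 − 0.6930) = 3.257
Css,max = 37.4 × 3.257 ≈ 122 mg/L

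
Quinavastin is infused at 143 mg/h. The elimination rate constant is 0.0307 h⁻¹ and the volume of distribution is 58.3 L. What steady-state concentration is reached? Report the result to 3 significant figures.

CL = k · V = 0.0307 × 58.3 = 1.790 L/h
Css = rate / CL = 143 / 1.790 ≈ 79.9 mg/L

79.9 mg/L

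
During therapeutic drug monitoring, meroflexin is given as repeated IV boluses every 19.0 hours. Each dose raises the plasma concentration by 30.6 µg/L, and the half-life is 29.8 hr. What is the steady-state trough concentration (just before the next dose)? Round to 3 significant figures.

k = ln 2 / 29.8 = 0.02326 hr⁻¹
Fraction remaining after one interval: e^(−kτ) = e^(−0.02326 × 19.0) = 0.6428
R = 1 / (1 − 0.6428) = 2.799
Css,max = 30.6 × 2.799 = 85.66 µg/L
Css,min = Css,max × e^(−kτ) = 85.66 × 0.6428 ≈ 55.1 µg/L

55.1 µg/L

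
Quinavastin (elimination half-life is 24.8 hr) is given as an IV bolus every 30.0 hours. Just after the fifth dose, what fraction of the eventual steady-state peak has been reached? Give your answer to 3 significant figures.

0.985

k = ln 2 / 24.8 = 0.02795 hr⁻¹
f_n = 1 − e^(−nkτ) = 1 − e^(−5 × 0.02795 × 30.0) = 1 − e^(−4.192) = 1 − 0.01511 ≈ 0.985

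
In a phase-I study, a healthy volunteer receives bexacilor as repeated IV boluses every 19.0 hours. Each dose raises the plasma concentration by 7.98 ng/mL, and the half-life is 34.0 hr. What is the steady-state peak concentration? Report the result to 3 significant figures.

24.8 ng/mL

k = ln 2 / 34.0 = 0.02039 hr⁻¹
Fraction remaining after one interval: e^(−kτ) = e^(−0.02039 × 19.0) = 0.6789
R = 1 / (1 − 0.6789) = 3.114
Css,max = 7.98 × 3.114 ≈ 24.8 ng/mL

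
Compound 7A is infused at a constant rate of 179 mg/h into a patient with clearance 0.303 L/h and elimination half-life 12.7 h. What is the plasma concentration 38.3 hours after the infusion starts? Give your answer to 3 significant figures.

Css = rate / CL = 179 / 0.303 = 590.8 µg/mL
k = ln 2 / 12.7 = 0.05458 h⁻¹
C(t) = Css (1 − e^(−kt)) = 590.8 × (1 − e^(−2.090)) = 590.8 × 0.8764 ≈ 518 µg/mL

518 µg/mL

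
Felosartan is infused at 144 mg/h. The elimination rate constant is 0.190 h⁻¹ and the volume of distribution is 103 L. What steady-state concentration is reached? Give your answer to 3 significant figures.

7.36 mg/L

CL = k · V = 0.190 × 103 = 19.57 L/h
Css = rate / CL = 144 / 19.57 ≈ 7.36 mg/L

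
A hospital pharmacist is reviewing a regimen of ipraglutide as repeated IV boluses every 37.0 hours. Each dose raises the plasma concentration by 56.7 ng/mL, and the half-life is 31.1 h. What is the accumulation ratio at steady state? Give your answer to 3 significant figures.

1.78

k = ln 2 / 31.1 = 0.02229 h⁻¹
Fraction remaining after one interval: e^(−kτ) = e^(−0.02229 × 37.0) = 0.4384
R = 1 / (1 − 0.4384) = 1 / 0.5616 ≈ 1.78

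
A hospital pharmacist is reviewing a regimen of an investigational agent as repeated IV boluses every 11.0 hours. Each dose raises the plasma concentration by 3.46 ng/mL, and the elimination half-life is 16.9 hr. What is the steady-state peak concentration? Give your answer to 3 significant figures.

9.53 ng/mL

k = ln 2 / 16.9 = 0.04101 hr⁻¹
Fraction remaining after one interval: e^(−kτ) = e^(−0.04101 × 11.0) = 0.6369
R = 1 / (1 − 0.6369) = 2.754
Css,max = 3.46 × 2.754 ≈ 9.53 ng/mL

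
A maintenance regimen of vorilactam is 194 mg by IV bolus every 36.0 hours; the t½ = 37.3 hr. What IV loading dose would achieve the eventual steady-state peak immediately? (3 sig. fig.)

398 mg

k = ln 2 / 37.3 = 0.01858 hr⁻¹
Accumulation ratio R = 1 / (1 − e^(−kτ)) = 1 / (1 − e^(−0.01858×36.0)) = 1 / (1 − 0.5122) = 2.050
Loading dose = maintenance dose × R = 194 × 2.050 ≈ 398 mg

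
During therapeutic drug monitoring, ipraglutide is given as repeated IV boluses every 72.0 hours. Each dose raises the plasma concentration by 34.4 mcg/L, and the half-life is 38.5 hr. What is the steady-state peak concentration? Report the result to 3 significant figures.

47.4 mcg/L

k = ln 2 / 38.5 = 0.01800 hr⁻¹
Fraction remaining after one interval: e^(−kτ) = e^(−0.01800 × 72.0) = 0.2735
R = 1 / (1 − 0.2735) = 1.377
Css,max = 34.4 × 1.377 ≈ 47.4 mcg/L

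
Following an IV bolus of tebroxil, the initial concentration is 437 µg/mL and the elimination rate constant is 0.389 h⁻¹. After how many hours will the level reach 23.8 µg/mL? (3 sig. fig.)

7.48 hours

C(t) = C₀ e^(−kt)  ⇒  t = ln(C₀/C) / k
t = ln(437/23.8) / 0.3890 = 2.910 / 0.3890 ≈ 7.48 hours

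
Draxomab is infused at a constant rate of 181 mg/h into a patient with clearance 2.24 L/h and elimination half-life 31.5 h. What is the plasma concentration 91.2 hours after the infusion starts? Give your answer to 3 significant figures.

Css = rate / CL = 181 / 2.24 = 80.80 mg/L
k = ln 2 / 31.5 = 0.02200 h⁻¹
C(t) = Css (1 − e^(−kt)) = 80.80 × (1 − e^(−2.007)) = 80.80 × 0.8656 ≈ 69.9 mg/L

69.9 mg/L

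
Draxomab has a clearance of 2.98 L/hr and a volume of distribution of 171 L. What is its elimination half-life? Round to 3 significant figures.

39.8 hours

k = CL / V = 2.98 / 171 = 0.01743 hr⁻¹
t½ = ln 2 / k = ln 2 / 0.01743 ≈ 39.8 hours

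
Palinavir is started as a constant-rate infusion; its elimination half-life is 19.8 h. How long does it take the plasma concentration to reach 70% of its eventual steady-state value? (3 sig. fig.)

34.4 hours

k = ln 2 / 19.8 = 0.03501 h⁻¹
f = 1 − e^(−kt)  ⇒  t = −ln(1 − f) / k
t = −ln(1 − 0.7) / 0.03501 = 1.204 / 0.03501 ≈ 34.4 hours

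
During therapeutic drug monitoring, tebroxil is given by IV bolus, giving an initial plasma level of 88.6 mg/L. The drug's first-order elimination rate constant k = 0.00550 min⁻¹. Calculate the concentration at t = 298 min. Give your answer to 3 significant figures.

C(t) = C₀ e^(−kt) = 88.6 × e^(−0.005500 × 298) = 88.6 × e^(−1.639) = 88.6 × 0.1942 ≈ 17.2 mg/L

17.2 mg/L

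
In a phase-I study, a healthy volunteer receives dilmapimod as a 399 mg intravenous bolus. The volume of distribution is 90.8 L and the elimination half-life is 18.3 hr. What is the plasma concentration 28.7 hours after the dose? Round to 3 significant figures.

1.48 µg/mL

C₀ = dose / V = 399 / 90.8 = 4.394 µg/mL
k = ln 2 / 18.3 = 0.03788 hr⁻¹
C(t) = C₀ e^(−kt) = 4.394 × e^(−0.03788 × 28.7) = 4.394 × e^(−1.087) = 4.394 × 0.3372 ≈ 1.48 µg/mL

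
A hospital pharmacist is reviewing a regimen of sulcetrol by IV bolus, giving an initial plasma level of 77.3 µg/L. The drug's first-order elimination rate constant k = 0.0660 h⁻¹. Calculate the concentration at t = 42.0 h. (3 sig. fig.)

4.83 µg/L

C(t) = C₀ e^(−kt) = 77.3 × e^(−0.06600 × 42.0) = 77.3 × e^(−2.772) = 77.3 × 0.06254 ≈ 4.83 µg/L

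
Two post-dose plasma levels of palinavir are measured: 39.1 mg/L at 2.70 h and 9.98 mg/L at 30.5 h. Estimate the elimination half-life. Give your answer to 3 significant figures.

14.1 hours

k = ln(C₁/C₂) / (t₂ − t₁) = ln(39.1/9.98) / (30.5 − 2.70)
  = 1.366 / 27.80 = 0.04912 h⁻¹
t½ = ln 2 / k = ln 2 / 0.04912 ≈ 14.1 hours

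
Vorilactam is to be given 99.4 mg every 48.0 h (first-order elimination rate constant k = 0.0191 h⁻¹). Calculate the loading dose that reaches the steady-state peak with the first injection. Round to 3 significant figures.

Accumulation ratio R = 1 / (1 − e^(−kτ)) = 1 / (1 − e^(−0.01910×48.0)) = 1 / (1 − 0.3998) = 1.666
Loading dose = maintenance dose × R = 99.4 × 1.666 ≈ 166 mg

166 mg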